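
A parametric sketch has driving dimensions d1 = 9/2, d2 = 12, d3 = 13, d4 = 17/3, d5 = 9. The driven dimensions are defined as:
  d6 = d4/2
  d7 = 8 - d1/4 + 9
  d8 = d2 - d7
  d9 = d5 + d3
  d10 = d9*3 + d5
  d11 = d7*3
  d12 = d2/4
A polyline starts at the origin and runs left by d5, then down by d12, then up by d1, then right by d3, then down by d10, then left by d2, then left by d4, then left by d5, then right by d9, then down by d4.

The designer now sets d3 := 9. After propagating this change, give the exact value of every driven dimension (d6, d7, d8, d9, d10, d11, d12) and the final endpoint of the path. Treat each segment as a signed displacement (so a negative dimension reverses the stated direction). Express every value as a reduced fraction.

d6 = 17/6
d7 = 127/8
d8 = -31/8
d9 = 18
d10 = 63
d11 = 381/8
d12 = 3
endpoint = (-26/3, -403/6)

Apply edit: d3 := 9
  d6 = d4/2 = 17/6
  d7 = 8 - d1/4 + 9 = 127/8
  d8 = d2 - d7 = -31/8
  d9 = d5 + d3 = 18
  d10 = d9*3 + d5 = 63
  d11 = d7*3 = 381/8
  d12 = d2/4 = 3
Walk from origin (0, 0):
  seg 1: left by d5 = 9 → (-9, 0)
  seg 2: down by d12 = 3 → (-9, -3)
  seg 3: up by d1 = 9/2 → (-9, 3/2)
  seg 4: right by d3 = 9 → (0, 3/2)
  seg 5: down by d10 = 63 → (0, -123/2)
  seg 6: left by d2 = 12 → (-12, -123/2)
  seg 7: left by d4 = 17/3 → (-53/3, -123/2)
  seg 8: left by d5 = 9 → (-80/3, -123/2)
  seg 9: right by d9 = 18 → (-26/3, -123/2)
  seg 10: down by d4 = 17/3 → (-26/3, -403/6)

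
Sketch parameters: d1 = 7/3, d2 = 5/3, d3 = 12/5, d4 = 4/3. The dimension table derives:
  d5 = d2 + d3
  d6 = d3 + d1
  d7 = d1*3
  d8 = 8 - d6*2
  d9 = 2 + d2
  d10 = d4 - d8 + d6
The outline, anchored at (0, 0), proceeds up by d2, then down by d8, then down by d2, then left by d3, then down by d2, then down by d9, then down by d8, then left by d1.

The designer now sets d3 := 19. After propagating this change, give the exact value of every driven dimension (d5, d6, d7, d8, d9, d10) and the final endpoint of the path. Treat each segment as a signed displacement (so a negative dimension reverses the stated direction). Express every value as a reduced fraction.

d5 = 62/3
d6 = 64/3
d7 = 7
d8 = -104/3
d9 = 11/3
d10 = 172/3
endpoint = (-64/3, 64)

Apply edit: d3 := 19
  d5 = d2 + d3 = 62/3
  d6 = d3 + d1 = 64/3
  d7 = d1*3 = 7
  d8 = 8 - d6*2 = -104/3
  d9 = 2 + d2 = 11/3
  d10 = d4 - d8 + d6 = 172/3
Walk from origin (0, 0):
  seg 1: up by d2 = 5/3 → (0, 5/3)
  seg 2: down by d8 = -104/3 → (0, 109/3)
  seg 3: down by d2 = 5/3 → (0, 104/3)
  seg 4: left by d3 = 19 → (-19, 104/3)
  seg 5: down by d2 = 5/3 → (-19, 33)
  seg 6: down by d9 = 11/3 → (-19, 88/3)
  seg 7: down by d8 = -104/3 → (-19, 64)
  seg 8: left by d1 = 7/3 → (-64/3, 64)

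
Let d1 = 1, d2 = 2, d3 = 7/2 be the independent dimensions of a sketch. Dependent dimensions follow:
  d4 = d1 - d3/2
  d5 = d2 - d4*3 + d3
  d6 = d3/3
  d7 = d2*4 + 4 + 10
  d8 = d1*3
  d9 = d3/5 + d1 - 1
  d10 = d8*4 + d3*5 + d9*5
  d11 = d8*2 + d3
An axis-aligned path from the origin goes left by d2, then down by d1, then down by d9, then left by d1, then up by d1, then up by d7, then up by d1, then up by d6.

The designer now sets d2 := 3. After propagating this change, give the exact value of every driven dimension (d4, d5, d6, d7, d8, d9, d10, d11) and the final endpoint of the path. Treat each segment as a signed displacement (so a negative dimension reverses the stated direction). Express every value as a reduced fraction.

d4 = -3/4
d5 = 35/4
d6 = 7/6
d7 = 26
d8 = 3
d9 = 7/10
d10 = 33
d11 = 19/2
endpoint = (-4, 412/15)

Apply edit: d2 := 3
  d4 = d1 - d3/2 = -3/4
  d5 = d2 - d4*3 + d3 = 35/4
  d6 = d3/3 = 7/6
  d7 = d2*4 + 4 + 10 = 26
  d8 = d1*3 = 3
  d9 = d3/5 + d1 - 1 = 7/10
  d10 = d8*4 + d3*5 + d9*5 = 33
  d11 = d8*2 + d3 = 19/2
Walk from origin (0, 0):
  seg 1: left by d2 = 3 → (-3, 0)
  seg 2: down by d1 = 1 → (-3, -1)
  seg 3: down by d9 = 7/10 → (-3, -17/10)
  seg 4: left by d1 = 1 → (-4, -17/10)
  seg 5: up by d1 = 1 → (-4, -7/10)
  seg 6: up by d7 = 26 → (-4, 253/10)
  seg 7: up by d1 = 1 → (-4, 263/10)
  seg 8: up by d6 = 7/6 → (-4, 412/15)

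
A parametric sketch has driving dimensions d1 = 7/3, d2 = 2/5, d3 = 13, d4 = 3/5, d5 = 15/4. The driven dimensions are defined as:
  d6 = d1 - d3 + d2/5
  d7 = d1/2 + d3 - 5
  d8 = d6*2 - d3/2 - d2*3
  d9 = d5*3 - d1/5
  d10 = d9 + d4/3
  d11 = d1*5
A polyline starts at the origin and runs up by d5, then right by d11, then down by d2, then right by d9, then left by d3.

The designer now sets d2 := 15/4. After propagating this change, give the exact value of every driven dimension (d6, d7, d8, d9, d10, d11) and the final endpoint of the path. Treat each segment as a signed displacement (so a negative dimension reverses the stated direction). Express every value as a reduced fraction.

d6 = -119/12
d7 = 55/6
d8 = -451/12
d9 = 647/60
d10 = 659/60
d11 = 35/3
endpoint = (189/20, 0)

Apply edit: d2 := 15/4
  d6 = d1 - d3 + d2/5 = -119/12
  d7 = d1/2 + d3 - 5 = 55/6
  d8 = d6*2 - d3/2 - d2*3 = -451/12
  d9 = d5*3 - d1/5 = 647/60
  d10 = d9 + d4/3 = 659/60
  d11 = d1*5 = 35/3
Walk from origin (0, 0):
  seg 1: up by d5 = 15/4 → (0, 15/4)
  seg 2: right by d11 = 35/3 → (35/3, 15/4)
  seg 3: down by d2 = 15/4 → (35/3, 0)
  seg 4: right by d9 = 647/60 → (449/20, 0)
  seg 5: left by d3 = 13 → (189/20, 0)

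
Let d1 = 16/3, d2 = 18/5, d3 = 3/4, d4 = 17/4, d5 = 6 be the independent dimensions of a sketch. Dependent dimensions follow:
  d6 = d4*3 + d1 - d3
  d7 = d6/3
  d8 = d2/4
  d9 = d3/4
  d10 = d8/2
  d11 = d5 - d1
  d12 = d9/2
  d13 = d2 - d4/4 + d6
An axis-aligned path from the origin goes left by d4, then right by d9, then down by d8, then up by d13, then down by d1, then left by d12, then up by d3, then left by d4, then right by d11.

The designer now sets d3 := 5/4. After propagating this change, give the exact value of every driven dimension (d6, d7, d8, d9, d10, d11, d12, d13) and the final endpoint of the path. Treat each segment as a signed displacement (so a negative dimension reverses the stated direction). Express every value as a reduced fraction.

d6 = 101/6
d7 = 101/18
d8 = 9/10
d9 = 5/16
d10 = 9/20
d11 = 2/3
d12 = 5/32
d13 = 4649/240
endpoint = (-737/96, 1151/80)

Apply edit: d3 := 5/4
  d6 = d4*3 + d1 - d3 = 101/6
  d7 = d6/3 = 101/18
  d8 = d2/4 = 9/10
  d9 = d3/4 = 5/16
  d10 = d8/2 = 9/20
  d11 = d5 - d1 = 2/3
  d12 = d9/2 = 5/32
  d13 = d2 - d4/4 + d6 = 4649/240
Walk from origin (0, 0):
  seg 1: left by d4 = 17/4 → (-17/4, 0)
  seg 2: right by d9 = 5/16 → (-63/16, 0)
  seg 3: down by d8 = 9/10 → (-63/16, -9/10)
  seg 4: up by d13 = 4649/240 → (-63/16, 4433/240)
  seg 5: down by d1 = 16/3 → (-63/16, 1051/80)
  seg 6: left by d12 = 5/32 → (-131/32, 1051/80)
  seg 7: up by d3 = 5/4 → (-131/32, 1151/80)
  seg 8: left by d4 = 17/4 → (-267/32, 1151/80)
  seg 9: right by d11 = 2/3 → (-737/96, 1151/80)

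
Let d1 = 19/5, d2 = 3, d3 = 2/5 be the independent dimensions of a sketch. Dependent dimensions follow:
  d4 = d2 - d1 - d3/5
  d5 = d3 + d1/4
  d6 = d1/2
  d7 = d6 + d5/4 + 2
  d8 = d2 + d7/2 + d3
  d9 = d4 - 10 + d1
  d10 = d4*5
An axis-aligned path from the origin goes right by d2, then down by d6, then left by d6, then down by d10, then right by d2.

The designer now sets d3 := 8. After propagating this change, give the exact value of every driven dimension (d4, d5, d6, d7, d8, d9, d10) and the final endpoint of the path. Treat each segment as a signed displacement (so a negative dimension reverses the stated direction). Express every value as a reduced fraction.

Apply edit: d3 := 8
  d4 = d2 - d1 - d3/5 = -12/5
  d5 = d3 + d1/4 = 179/20
  d6 = d1/2 = 19/10
  d7 = d6 + d5/4 + 2 = 491/80
  d8 = d2 + d7/2 + d3 = 2251/160
  d9 = d4 - 10 + d1 = -43/5
  d10 = d4*5 = -12
Walk from origin (0, 0):
  seg 1: right by d2 = 3 → (3, 0)
  seg 2: down by d6 = 19/10 → (3, -19/10)
  seg 3: left by d6 = 19/10 → (11/10, -19/10)
  seg 4: down by d10 = -12 → (11/10, 101/10)
  seg 5: right by d2 = 3 → (41/10, 101/10)

d4 = -12/5
d5 = 179/20
d6 = 19/10
d7 = 491/80
d8 = 2251/160
d9 = -43/5
d10 = -12
endpoint = (41/10, 101/10)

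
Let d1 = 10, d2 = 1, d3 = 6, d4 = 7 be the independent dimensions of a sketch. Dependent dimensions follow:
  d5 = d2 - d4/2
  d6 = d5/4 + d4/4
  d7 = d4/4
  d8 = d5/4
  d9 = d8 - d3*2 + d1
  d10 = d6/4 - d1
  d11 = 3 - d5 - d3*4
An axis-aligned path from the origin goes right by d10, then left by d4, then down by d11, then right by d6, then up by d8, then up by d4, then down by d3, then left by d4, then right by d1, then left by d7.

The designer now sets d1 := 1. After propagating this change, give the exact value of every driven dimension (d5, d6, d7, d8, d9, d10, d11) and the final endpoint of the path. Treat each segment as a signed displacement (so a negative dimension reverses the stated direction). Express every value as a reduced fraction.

d5 = -5/2
d6 = 9/8
d7 = 7/4
d8 = -5/8
d9 = -93/8
d10 = -23/32
d11 = -37/2
endpoint = (-459/32, 151/8)

Apply edit: d1 := 1
  d5 = d2 - d4/2 = -5/2
  d6 = d5/4 + d4/4 = 9/8
  d7 = d4/4 = 7/4
  d8 = d5/4 = -5/8
  d9 = d8 - d3*2 + d1 = -93/8
  d10 = d6/4 - d1 = -23/32
  d11 = 3 - d5 - d3*4 = -37/2
Walk from origin (0, 0):
  seg 1: right by d10 = -23/32 → (-23/32, 0)
  seg 2: left by d4 = 7 → (-247/32, 0)
  seg 3: down by d11 = -37/2 → (-247/32, 37/2)
  seg 4: right by d6 = 9/8 → (-211/32, 37/2)
  seg 5: up by d8 = -5/8 → (-211/32, 143/8)
  seg 6: up by d4 = 7 → (-211/32, 199/8)
  seg 7: down by d3 = 6 → (-211/32, 151/8)
  seg 8: left by d4 = 7 → (-435/32, 151/8)
  seg 9: right by d1 = 1 → (-403/32, 151/8)
  seg 10: left by d7 = 7/4 → (-459/32, 151/8)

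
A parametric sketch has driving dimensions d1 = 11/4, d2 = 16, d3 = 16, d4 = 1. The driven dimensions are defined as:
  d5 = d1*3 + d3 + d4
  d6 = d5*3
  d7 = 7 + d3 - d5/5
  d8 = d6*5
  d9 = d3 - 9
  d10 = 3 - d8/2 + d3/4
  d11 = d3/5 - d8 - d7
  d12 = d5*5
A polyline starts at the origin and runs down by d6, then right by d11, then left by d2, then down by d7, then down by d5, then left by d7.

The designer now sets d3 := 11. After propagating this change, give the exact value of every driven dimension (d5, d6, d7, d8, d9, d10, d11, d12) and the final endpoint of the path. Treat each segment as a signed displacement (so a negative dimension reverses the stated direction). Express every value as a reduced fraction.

d5 = 81/4
d6 = 243/4
d7 = 279/20
d8 = 1215/4
d9 = 2
d10 = -1169/8
d11 = -631/2
d12 = 405/4
endpoint = (-6909/20, -1899/20)

Apply edit: d3 := 11
  d5 = d1*3 + d3 + d4 = 81/4
  d6 = d5*3 = 243/4
  d7 = 7 + d3 - d5/5 = 279/20
  d8 = d6*5 = 1215/4
  d9 = d3 - 9 = 2
  d10 = 3 - d8/2 + d3/4 = -1169/8
  d11 = d3/5 - d8 - d7 = -631/2
  d12 = d5*5 = 405/4
Walk from origin (0, 0):
  seg 1: down by d6 = 243/4 → (0, -243/4)
  seg 2: right by d11 = -631/2 → (-631/2, -243/4)
  seg 3: left by d2 = 16 → (-663/2, -243/4)
  seg 4: down by d7 = 279/20 → (-663/2, -747/10)
  seg 5: down by d5 = 81/4 → (-663/2, -1899/20)
  seg 6: left by d7 = 279/20 → (-6909/20, -1899/20)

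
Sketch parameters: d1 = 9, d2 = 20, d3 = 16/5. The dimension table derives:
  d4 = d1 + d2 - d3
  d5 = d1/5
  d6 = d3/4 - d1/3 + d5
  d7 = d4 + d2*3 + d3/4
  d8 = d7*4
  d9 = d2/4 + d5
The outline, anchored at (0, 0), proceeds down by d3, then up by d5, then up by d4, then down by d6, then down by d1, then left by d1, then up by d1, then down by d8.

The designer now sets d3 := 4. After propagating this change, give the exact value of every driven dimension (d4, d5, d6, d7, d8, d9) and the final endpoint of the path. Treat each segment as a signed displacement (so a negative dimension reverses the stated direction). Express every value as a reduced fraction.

d4 = 25
d5 = 9/5
d6 = -1/5
d7 = 86
d8 = 344
d9 = 34/5
endpoint = (-9, -321)

Apply edit: d3 := 4
  d4 = d1 + d2 - d3 = 25
  d5 = d1/5 = 9/5
  d6 = d3/4 - d1/3 + d5 = -1/5
  d7 = d4 + d2*3 + d3/4 = 86
  d8 = d7*4 = 344
  d9 = d2/4 + d5 = 34/5
Walk from origin (0, 0):
  seg 1: down by d3 = 4 → (0, -4)
  seg 2: up by d5 = 9/5 → (0, -11/5)
  seg 3: up by d4 = 25 → (0, 114/5)
  seg 4: down by d6 = -1/5 → (0, 23)
  seg 5: down by d1 = 9 → (0, 14)
  seg 6: left by d1 = 9 → (-9, 14)
  seg 7: up by d1 = 9 → (-9, 23)
  seg 8: down by d8 = 344 → (-9, -321)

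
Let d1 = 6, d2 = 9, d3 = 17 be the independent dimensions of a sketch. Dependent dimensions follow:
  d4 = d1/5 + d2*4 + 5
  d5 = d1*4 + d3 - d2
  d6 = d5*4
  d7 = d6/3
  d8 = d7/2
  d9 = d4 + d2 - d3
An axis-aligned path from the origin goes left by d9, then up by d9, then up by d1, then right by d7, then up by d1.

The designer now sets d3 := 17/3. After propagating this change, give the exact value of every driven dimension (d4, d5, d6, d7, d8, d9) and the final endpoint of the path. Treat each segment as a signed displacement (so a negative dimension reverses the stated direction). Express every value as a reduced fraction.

d4 = 211/5
d5 = 62/3
d6 = 248/3
d7 = 248/9
d8 = 124/9
d9 = 683/15
endpoint = (-809/45, 863/15)

Apply edit: d3 := 17/3
  d4 = d1/5 + d2*4 + 5 = 211/5
  d5 = d1*4 + d3 - d2 = 62/3
  d6 = d5*4 = 248/3
  d7 = d6/3 = 248/9
  d8 = d7/2 = 124/9
  d9 = d4 + d2 - d3 = 683/15
Walk from origin (0, 0):
  seg 1: left by d9 = 683/15 → (-683/15, 0)
  seg 2: up by d9 = 683/15 → (-683/15, 683/15)
  seg 3: up by d1 = 6 → (-683/15, 773/15)
  seg 4: right by d7 = 248/9 → (-809/45, 773/15)
  seg 5: up by d1 = 6 → (-809/45, 863/15)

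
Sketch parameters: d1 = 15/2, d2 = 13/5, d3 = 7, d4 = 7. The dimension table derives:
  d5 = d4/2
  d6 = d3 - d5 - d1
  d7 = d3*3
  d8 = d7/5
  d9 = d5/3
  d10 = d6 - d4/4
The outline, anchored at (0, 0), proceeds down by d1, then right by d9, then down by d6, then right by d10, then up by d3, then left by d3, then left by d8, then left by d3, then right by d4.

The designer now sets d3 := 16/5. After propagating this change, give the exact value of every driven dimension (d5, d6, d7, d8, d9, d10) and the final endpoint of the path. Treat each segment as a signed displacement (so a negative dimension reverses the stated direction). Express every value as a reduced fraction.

Apply edit: d3 := 16/5
  d5 = d4/2 = 7/2
  d6 = d3 - d5 - d1 = -39/5
  d7 = d3*3 = 48/5
  d8 = d7/5 = 48/25
  d9 = d5/3 = 7/6
  d10 = d6 - d4/4 = -191/20
Walk from origin (0, 0):
  seg 1: down by d1 = 15/2 → (0, -15/2)
  seg 2: right by d9 = 7/6 → (7/6, -15/2)
  seg 3: down by d6 = -39/5 → (7/6, 3/10)
  seg 4: right by d10 = -191/20 → (-503/60, 3/10)
  seg 5: up by d3 = 16/5 → (-503/60, 7/2)
  seg 6: left by d3 = 16/5 → (-139/12, 7/2)
  seg 7: left by d8 = 48/25 → (-4051/300, 7/2)
  seg 8: left by d3 = 16/5 → (-5011/300, 7/2)
  seg 9: right by d4 = 7 → (-2911/300, 7/2)

d5 = 7/2
d6 = -39/5
d7 = 48/5
d8 = 48/25
d9 = 7/6
d10 = -191/20
endpoint = (-2911/300, 7/2)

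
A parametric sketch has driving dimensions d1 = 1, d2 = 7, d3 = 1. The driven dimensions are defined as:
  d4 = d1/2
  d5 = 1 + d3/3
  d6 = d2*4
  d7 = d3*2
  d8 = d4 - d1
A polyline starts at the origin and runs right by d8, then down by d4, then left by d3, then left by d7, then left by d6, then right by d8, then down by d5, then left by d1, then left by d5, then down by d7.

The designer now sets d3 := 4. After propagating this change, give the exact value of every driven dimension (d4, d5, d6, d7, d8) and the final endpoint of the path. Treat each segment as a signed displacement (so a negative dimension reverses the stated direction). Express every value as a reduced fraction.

Apply edit: d3 := 4
  d4 = d1/2 = 1/2
  d5 = 1 + d3/3 = 7/3
  d6 = d2*4 = 28
  d7 = d3*2 = 8
  d8 = d4 - d1 = -1/2
Walk from origin (0, 0):
  seg 1: right by d8 = -1/2 → (-1/2, 0)
  seg 2: down by d4 = 1/2 → (-1/2, -1/2)
  seg 3: left by d3 = 4 → (-9/2, -1/2)
  seg 4: left by d7 = 8 → (-25/2, -1/2)
  seg 5: left by d6 = 28 → (-81/2, -1/2)
  seg 6: right by d8 = -1/2 → (-41, -1/2)
  seg 7: down by d5 = 7/3 → (-41, -17/6)
  seg 8: left by d1 = 1 → (-42, -17/6)
  seg 9: left by d5 = 7/3 → (-133/3, -17/6)
  seg 10: down by d7 = 8 → (-133/3, -65/6)

d4 = 1/2
d5 = 7/3
d6 = 28
d7 = 8
d8 = -1/2
endpoint = (-133/3, -65/6)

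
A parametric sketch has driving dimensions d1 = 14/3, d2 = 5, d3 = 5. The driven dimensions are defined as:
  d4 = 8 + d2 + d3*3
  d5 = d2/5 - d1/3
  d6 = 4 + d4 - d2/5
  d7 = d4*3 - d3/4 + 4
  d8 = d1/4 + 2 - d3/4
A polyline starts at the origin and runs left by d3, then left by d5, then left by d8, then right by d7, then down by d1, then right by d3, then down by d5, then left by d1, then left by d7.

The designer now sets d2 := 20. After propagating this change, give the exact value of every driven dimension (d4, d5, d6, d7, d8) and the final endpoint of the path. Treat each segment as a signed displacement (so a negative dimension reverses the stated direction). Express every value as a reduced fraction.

Apply edit: d2 := 20
  d4 = 8 + d2 + d3*3 = 43
  d5 = d2/5 - d1/3 = 22/9
  d6 = 4 + d4 - d2/5 = 43
  d7 = d4*3 - d3/4 + 4 = 527/4
  d8 = d1/4 + 2 - d3/4 = 23/12
Walk from origin (0, 0):
  seg 1: left by d3 = 5 → (-5, 0)
  seg 2: left by d5 = 22/9 → (-67/9, 0)
  seg 3: left by d8 = 23/12 → (-337/36, 0)
  seg 4: right by d7 = 527/4 → (2203/18, 0)
  seg 5: down by d1 = 14/3 → (2203/18, -14/3)
  seg 6: right by d3 = 5 → (2293/18, -14/3)
  seg 7: down by d5 = 22/9 → (2293/18, -64/9)
  seg 8: left by d1 = 14/3 → (2209/18, -64/9)
  seg 9: left by d7 = 527/4 → (-325/36, -64/9)

d4 = 43
d5 = 22/9
d6 = 43
d7 = 527/4
d8 = 23/12
endpoint = (-325/36, -64/9)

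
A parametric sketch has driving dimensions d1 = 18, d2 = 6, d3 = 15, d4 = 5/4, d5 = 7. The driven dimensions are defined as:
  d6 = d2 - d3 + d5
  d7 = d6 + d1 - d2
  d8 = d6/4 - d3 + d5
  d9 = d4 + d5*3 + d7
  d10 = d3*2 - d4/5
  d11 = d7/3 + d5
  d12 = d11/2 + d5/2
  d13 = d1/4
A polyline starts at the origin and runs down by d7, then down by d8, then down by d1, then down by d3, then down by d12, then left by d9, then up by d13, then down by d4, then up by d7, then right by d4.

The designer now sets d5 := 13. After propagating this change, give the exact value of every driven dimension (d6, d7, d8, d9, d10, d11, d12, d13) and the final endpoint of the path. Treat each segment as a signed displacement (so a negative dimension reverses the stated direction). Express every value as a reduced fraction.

Apply edit: d5 := 13
  d6 = d2 - d3 + d5 = 4
  d7 = d6 + d1 - d2 = 16
  d8 = d6/4 - d3 + d5 = -1
  d9 = d4 + d5*3 + d7 = 225/4
  d10 = d3*2 - d4/5 = 119/4
  d11 = d7/3 + d5 = 55/3
  d12 = d11/2 + d5/2 = 47/3
  d13 = d1/4 = 9/2
Walk from origin (0, 0):
  seg 1: down by d7 = 16 → (0, -16)
  seg 2: down by d8 = -1 → (0, -15)
  seg 3: down by d1 = 18 → (0, -33)
  seg 4: down by d3 = 15 → (0, -48)
  seg 5: down by d12 = 47/3 → (0, -191/3)
  seg 6: left by d9 = 225/4 → (-225/4, -191/3)
  seg 7: up by d13 = 9/2 → (-225/4, -355/6)
  seg 8: down by d4 = 5/4 → (-225/4, -725/12)
  seg 9: up by d7 = 16 → (-225/4, -533/12)
  seg 10: right by d4 = 5/4 → (-55, -533/12)

d6 = 4
d7 = 16
d8 = -1
d9 = 225/4
d10 = 119/4
d11 = 55/3
d12 = 47/3
d13 = 9/2
endpoint = (-55, -533/12)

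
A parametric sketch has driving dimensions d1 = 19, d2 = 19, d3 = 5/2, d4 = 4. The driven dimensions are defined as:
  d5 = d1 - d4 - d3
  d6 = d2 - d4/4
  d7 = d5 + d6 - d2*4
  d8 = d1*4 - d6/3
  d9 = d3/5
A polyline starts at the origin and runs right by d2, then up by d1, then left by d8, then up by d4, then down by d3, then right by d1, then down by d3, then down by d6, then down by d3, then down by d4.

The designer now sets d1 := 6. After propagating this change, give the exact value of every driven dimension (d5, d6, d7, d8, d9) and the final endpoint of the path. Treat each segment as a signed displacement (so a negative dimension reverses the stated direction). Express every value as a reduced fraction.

Apply edit: d1 := 6
  d5 = d1 - d4 - d3 = -1/2
  d6 = d2 - d4/4 = 18
  d7 = d5 + d6 - d2*4 = -117/2
  d8 = d1*4 - d6/3 = 18
  d9 = d3/5 = 1/2
Walk from origin (0, 0):
  seg 1: right by d2 = 19 → (19, 0)
  seg 2: up by d1 = 6 → (19, 6)
  seg 3: left by d8 = 18 → (1, 6)
  seg 4: up by d4 = 4 → (1, 10)
  seg 5: down by d3 = 5/2 → (1, 15/2)
  seg 6: right by d1 = 6 → (7, 15/2)
  seg 7: down by d3 = 5/2 → (7, 5)
  seg 8: down by d6 = 18 → (7, -13)
  seg 9: down by d3 = 5/2 → (7, -31/2)
  seg 10: down by d4 = 4 → (7, -39/2)

d5 = -1/2
d6 = 18
d7 = -117/2
d8 = 18
d9 = 1/2
endpoint = (7, -39/2)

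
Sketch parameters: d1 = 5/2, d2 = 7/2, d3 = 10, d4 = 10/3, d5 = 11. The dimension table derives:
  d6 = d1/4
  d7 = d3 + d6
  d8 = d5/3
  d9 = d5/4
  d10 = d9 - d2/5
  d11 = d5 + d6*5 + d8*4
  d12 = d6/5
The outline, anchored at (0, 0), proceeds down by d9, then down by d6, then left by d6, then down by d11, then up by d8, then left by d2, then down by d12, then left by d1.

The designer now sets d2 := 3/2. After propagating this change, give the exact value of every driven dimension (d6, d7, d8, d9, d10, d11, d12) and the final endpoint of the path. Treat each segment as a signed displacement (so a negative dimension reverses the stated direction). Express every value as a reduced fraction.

d6 = 5/8
d7 = 85/8
d8 = 11/3
d9 = 11/4
d10 = 49/20
d11 = 691/24
d12 = 1/8
endpoint = (-37/8, -229/8)

Apply edit: d2 := 3/2
  d6 = d1/4 = 5/8
  d7 = d3 + d6 = 85/8
  d8 = d5/3 = 11/3
  d9 = d5/4 = 11/4
  d10 = d9 - d2/5 = 49/20
  d11 = d5 + d6*5 + d8*4 = 691/24
  d12 = d6/5 = 1/8
Walk from origin (0, 0):
  seg 1: down by d9 = 11/4 → (0, -11/4)
  seg 2: down by d6 = 5/8 → (0, -27/8)
  seg 3: left by d6 = 5/8 → (-5/8, -27/8)
  seg 4: down by d11 = 691/24 → (-5/8, -193/6)
  seg 5: up by d8 = 11/3 → (-5/8, -57/2)
  seg 6: left by d2 = 3/2 → (-17/8, -57/2)
  seg 7: down by d12 = 1/8 → (-17/8, -229/8)
  seg 8: left by d1 = 5/2 → (-37/8, -229/8)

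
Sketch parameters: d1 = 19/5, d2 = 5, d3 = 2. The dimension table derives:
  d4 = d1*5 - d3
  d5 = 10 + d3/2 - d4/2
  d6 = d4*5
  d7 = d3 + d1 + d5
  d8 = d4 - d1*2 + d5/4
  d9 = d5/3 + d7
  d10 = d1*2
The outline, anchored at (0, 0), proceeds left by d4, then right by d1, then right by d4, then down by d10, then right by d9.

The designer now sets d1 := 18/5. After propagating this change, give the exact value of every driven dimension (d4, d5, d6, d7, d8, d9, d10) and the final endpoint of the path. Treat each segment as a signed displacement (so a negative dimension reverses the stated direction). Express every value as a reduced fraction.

d4 = 16
d5 = 3
d6 = 80
d7 = 43/5
d8 = 191/20
d9 = 48/5
d10 = 36/5
endpoint = (66/5, -36/5)

Apply edit: d1 := 18/5
  d4 = d1*5 - d3 = 16
  d5 = 10 + d3/2 - d4/2 = 3
  d6 = d4*5 = 80
  d7 = d3 + d1 + d5 = 43/5
  d8 = d4 - d1*2 + d5/4 = 191/20
  d9 = d5/3 + d7 = 48/5
  d10 = d1*2 = 36/5
Walk from origin (0, 0):
  seg 1: left by d4 = 16 → (-16, 0)
  seg 2: right by d1 = 18/5 → (-62/5, 0)
  seg 3: right by d4 = 16 → (18/5, 0)
  seg 4: down by d10 = 36/5 → (18/5, -36/5)
  seg 5: right by d9 = 48/5 → (66/5, -36/5)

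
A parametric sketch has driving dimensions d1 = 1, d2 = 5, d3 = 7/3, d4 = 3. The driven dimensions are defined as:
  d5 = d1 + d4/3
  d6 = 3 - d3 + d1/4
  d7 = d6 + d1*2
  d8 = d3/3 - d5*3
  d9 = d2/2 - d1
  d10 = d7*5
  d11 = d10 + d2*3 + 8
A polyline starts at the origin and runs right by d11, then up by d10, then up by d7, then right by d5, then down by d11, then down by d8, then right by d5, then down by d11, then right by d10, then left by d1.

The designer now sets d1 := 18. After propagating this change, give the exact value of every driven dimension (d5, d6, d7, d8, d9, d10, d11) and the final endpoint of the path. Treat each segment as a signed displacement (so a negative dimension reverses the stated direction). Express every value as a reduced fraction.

Apply edit: d1 := 18
  d5 = d1 + d4/3 = 19
  d6 = 3 - d3 + d1/4 = 31/6
  d7 = d6 + d1*2 = 247/6
  d8 = d3/3 - d5*3 = -506/9
  d9 = d2/2 - d1 = -31/2
  d10 = d7*5 = 1235/6
  d11 = d10 + d2*3 + 8 = 1373/6
Walk from origin (0, 0):
  seg 1: right by d11 = 1373/6 → (1373/6, 0)
  seg 2: up by d10 = 1235/6 → (1373/6, 1235/6)
  seg 3: up by d7 = 247/6 → (1373/6, 247)
  seg 4: right by d5 = 19 → (1487/6, 247)
  seg 5: down by d11 = 1373/6 → (1487/6, 109/6)
  seg 6: down by d8 = -506/9 → (1487/6, 1339/18)
  seg 7: right by d5 = 19 → (1601/6, 1339/18)
  seg 8: down by d11 = 1373/6 → (1601/6, -1390/9)
  seg 9: right by d10 = 1235/6 → (1418/3, -1390/9)
  seg 10: left by d1 = 18 → (1364/3, -1390/9)

d5 = 19
d6 = 31/6
d7 = 247/6
d8 = -506/9
d9 = -31/2
d10 = 1235/6
d11 = 1373/6
endpoint = (1364/3, -1390/9)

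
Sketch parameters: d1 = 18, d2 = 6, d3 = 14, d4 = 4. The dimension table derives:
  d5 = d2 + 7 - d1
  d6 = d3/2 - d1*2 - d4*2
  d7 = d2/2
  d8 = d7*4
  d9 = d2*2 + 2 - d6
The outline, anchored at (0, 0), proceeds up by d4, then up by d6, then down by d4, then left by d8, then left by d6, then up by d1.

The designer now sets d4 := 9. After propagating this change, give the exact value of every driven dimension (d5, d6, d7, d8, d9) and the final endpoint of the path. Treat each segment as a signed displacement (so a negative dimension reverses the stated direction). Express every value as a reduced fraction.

Apply edit: d4 := 9
  d5 = d2 + 7 - d1 = -5
  d6 = d3/2 - d1*2 - d4*2 = -47
  d7 = d2/2 = 3
  d8 = d7*4 = 12
  d9 = d2*2 + 2 - d6 = 61
Walk from origin (0, 0):
  seg 1: up by d4 = 9 → (0, 9)
  seg 2: up by d6 = -47 → (0, -38)
  seg 3: down by d4 = 9 → (0, -47)
  seg 4: left by d8 = 12 → (-12, -47)
  seg 5: left by d6 = -47 → (35, -47)
  seg 6: up by d1 = 18 → (35, -29)

d5 = -5
d6 = -47
d7 = 3
d8 = 12
d9 = 61
endpoint = (35, -29)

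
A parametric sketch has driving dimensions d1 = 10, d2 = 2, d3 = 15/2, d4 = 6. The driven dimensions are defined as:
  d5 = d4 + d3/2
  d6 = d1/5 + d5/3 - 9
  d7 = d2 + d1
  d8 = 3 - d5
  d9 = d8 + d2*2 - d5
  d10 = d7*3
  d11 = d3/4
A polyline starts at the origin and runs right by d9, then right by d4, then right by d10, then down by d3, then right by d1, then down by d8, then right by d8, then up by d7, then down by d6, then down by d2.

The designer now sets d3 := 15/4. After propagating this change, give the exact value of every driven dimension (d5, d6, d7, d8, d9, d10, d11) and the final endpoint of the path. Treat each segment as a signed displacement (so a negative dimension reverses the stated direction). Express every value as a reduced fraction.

d5 = 63/8
d6 = -35/8
d7 = 12
d8 = -39/8
d9 = -35/4
d10 = 36
d11 = 15/16
endpoint = (307/8, 31/2)

Apply edit: d3 := 15/4
  d5 = d4 + d3/2 = 63/8
  d6 = d1/5 + d5/3 - 9 = -35/8
  d7 = d2 + d1 = 12
  d8 = 3 - d5 = -39/8
  d9 = d8 + d2*2 - d5 = -35/4
  d10 = d7*3 = 36
  d11 = d3/4 = 15/16
Walk from origin (0, 0):
  seg 1: right by d9 = -35/4 → (-35/4, 0)
  seg 2: right by d4 = 6 → (-11/4, 0)
  seg 3: right by d10 = 36 → (133/4, 0)
  seg 4: down by d3 = 15/4 → (133/4, -15/4)
  seg 5: right by d1 = 10 → (173/4, -15/4)
  seg 6: down by d8 = -39/8 → (173/4, 9/8)
  seg 7: right by d8 = -39/8 → (307/8, 9/8)
  seg 8: up by d7 = 12 → (307/8, 105/8)
  seg 9: down by d6 = -35/8 → (307/8, 35/2)
  seg 10: down by d2 = 2 → (307/8, 31/2)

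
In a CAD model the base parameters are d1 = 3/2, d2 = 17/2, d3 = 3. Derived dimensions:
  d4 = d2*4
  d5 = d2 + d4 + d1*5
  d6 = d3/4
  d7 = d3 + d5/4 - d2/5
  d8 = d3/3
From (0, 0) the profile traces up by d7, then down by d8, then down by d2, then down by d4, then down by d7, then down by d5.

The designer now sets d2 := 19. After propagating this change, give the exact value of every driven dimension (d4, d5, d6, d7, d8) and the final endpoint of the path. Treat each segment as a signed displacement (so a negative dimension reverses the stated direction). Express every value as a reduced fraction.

Apply edit: d2 := 19
  d4 = d2*4 = 76
  d5 = d2 + d4 + d1*5 = 205/2
  d6 = d3/4 = 3/4
  d7 = d3 + d5/4 - d2/5 = 993/40
  d8 = d3/3 = 1
Walk from origin (0, 0):
  seg 1: up by d7 = 993/40 → (0, 993/40)
  seg 2: down by d8 = 1 → (0, 953/40)
  seg 3: down by d2 = 19 → (0, 193/40)
  seg 4: down by d4 = 76 → (0, -2847/40)
  seg 5: down by d7 = 993/40 → (0, -96)
  seg 6: down by d5 = 205/2 → (0, -397/2)

d4 = 76
d5 = 205/2
d6 = 3/4
d7 = 993/40
d8 = 1
endpoint = (0, -397/2)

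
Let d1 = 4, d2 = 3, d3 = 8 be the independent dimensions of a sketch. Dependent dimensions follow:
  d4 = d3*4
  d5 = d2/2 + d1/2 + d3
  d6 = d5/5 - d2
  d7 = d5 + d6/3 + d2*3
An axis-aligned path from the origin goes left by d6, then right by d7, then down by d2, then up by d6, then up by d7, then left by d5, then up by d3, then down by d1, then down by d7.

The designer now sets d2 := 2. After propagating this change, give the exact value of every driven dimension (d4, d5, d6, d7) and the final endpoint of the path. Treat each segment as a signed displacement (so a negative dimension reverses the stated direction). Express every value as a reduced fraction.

d4 = 32
d5 = 11
d6 = 1/5
d7 = 256/15
endpoint = (88/15, 11/5)

Apply edit: d2 := 2
  d4 = d3*4 = 32
  d5 = d2/2 + d1/2 + d3 = 11
  d6 = d5/5 - d2 = 1/5
  d7 = d5 + d6/3 + d2*3 = 256/15
Walk from origin (0, 0):
  seg 1: left by d6 = 1/5 → (-1/5, 0)
  seg 2: right by d7 = 256/15 → (253/15, 0)
  seg 3: down by d2 = 2 → (253/15, -2)
  seg 4: up by d6 = 1/5 → (253/15, -9/5)
  seg 5: up by d7 = 256/15 → (253/15, 229/15)
  seg 6: left by d5 = 11 → (88/15, 229/15)
  seg 7: up by d3 = 8 → (88/15, 349/15)
  seg 8: down by d1 = 4 → (88/15, 289/15)
  seg 9: down by d7 = 256/15 → (88/15, 11/5)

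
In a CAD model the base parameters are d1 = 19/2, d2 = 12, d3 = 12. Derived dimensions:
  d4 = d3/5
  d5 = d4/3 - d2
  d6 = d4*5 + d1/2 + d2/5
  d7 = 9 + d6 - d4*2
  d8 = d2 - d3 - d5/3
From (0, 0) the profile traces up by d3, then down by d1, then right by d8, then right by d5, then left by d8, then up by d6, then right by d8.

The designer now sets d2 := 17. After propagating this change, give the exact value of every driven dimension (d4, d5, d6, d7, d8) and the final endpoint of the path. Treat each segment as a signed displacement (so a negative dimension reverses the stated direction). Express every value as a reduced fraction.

d4 = 12/5
d5 = -81/5
d6 = 403/20
d7 = 487/20
d8 = 52/5
endpoint = (-29/5, 453/20)

Apply edit: d2 := 17
  d4 = d3/5 = 12/5
  d5 = d4/3 - d2 = -81/5
  d6 = d4*5 + d1/2 + d2/5 = 403/20
  d7 = 9 + d6 - d4*2 = 487/20
  d8 = d2 - d3 - d5/3 = 52/5
Walk from origin (0, 0):
  seg 1: up by d3 = 12 → (0, 12)
  seg 2: down by d1 = 19/2 → (0, 5/2)
  seg 3: right by d8 = 52/5 → (52/5, 5/2)
  seg 4: right by d5 = -81/5 → (-29/5, 5/2)
  seg 5: left by d8 = 52/5 → (-81/5, 5/2)
  seg 6: up by d6 = 403/20 → (-81/5, 453/20)
  seg 7: right by d8 = 52/5 → (-29/5, 453/20)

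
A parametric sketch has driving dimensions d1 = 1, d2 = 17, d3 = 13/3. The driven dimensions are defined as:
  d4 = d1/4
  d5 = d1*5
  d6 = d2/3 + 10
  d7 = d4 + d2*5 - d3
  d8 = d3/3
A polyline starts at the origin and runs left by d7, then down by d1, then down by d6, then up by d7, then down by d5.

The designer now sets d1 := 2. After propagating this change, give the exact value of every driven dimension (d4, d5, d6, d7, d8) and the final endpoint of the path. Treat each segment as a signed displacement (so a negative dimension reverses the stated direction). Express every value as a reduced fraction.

Apply edit: d1 := 2
  d4 = d1/4 = 1/2
  d5 = d1*5 = 10
  d6 = d2/3 + 10 = 47/3
  d7 = d4 + d2*5 - d3 = 487/6
  d8 = d3/3 = 13/9
Walk from origin (0, 0):
  seg 1: left by d7 = 487/6 → (-487/6, 0)
  seg 2: down by d1 = 2 → (-487/6, -2)
  seg 3: down by d6 = 47/3 → (-487/6, -53/3)
  seg 4: up by d7 = 487/6 → (-487/6, 127/2)
  seg 5: down by d5 = 10 → (-487/6, 107/2)

d4 = 1/2
d5 = 10
d6 = 47/3
d7 = 487/6
d8 = 13/9
endpoint = (-487/6, 107/2)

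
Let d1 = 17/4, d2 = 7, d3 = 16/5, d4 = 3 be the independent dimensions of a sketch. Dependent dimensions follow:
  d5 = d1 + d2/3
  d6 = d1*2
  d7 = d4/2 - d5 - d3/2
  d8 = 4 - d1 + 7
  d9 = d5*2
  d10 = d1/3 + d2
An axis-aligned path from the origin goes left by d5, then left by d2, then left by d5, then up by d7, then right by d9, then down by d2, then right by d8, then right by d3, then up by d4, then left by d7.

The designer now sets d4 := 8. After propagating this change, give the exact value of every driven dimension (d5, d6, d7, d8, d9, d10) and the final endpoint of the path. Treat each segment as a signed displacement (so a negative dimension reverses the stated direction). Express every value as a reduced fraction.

d5 = 79/12
d6 = 17/2
d7 = -251/60
d8 = 27/4
d9 = 79/6
d10 = 101/12
endpoint = (107/15, -191/60)

Apply edit: d4 := 8
  d5 = d1 + d2/3 = 79/12
  d6 = d1*2 = 17/2
  d7 = d4/2 - d5 - d3/2 = -251/60
  d8 = 4 - d1 + 7 = 27/4
  d9 = d5*2 = 79/6
  d10 = d1/3 + d2 = 101/12
Walk from origin (0, 0):
  seg 1: left by d5 = 79/12 → (-79/12, 0)
  seg 2: left by d2 = 7 → (-163/12, 0)
  seg 3: left by d5 = 79/12 → (-121/6, 0)
  seg 4: up by d7 = -251/60 → (-121/6, -251/60)
  seg 5: right by d9 = 79/6 → (-7, -251/60)
  seg 6: down by d2 = 7 → (-7, -671/60)
  seg 7: right by d8 = 27/4 → (-1/4, -671/60)
  seg 8: right by d3 = 16/5 → (59/20, -671/60)
  seg 9: up by d4 = 8 → (59/20, -191/60)
  seg 10: left by d7 = -251/60 → (107/15, -191/60)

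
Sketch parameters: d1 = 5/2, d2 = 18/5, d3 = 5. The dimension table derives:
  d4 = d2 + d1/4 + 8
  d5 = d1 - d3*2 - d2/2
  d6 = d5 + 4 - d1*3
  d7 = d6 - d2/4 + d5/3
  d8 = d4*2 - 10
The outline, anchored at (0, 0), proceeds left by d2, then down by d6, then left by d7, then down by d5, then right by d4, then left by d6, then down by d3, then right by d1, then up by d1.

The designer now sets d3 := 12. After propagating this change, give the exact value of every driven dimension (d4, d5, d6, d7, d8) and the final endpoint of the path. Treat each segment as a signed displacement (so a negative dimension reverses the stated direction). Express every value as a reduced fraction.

d4 = 489/40
d5 = -233/10
d6 = -134/5
d7 = -532/15
d8 = 289/20
endpoint = (8807/120, 203/5)

Apply edit: d3 := 12
  d4 = d2 + d1/4 + 8 = 489/40
  d5 = d1 - d3*2 - d2/2 = -233/10
  d6 = d5 + 4 - d1*3 = -134/5
  d7 = d6 - d2/4 + d5/3 = -532/15
  d8 = d4*2 - 10 = 289/20
Walk from origin (0, 0):
  seg 1: left by d2 = 18/5 → (-18/5, 0)
  seg 2: down by d6 = -134/5 → (-18/5, 134/5)
  seg 3: left by d7 = -532/15 → (478/15, 134/5)
  seg 4: down by d5 = -233/10 → (478/15, 501/10)
  seg 5: right by d4 = 489/40 → (5291/120, 501/10)
  seg 6: left by d6 = -134/5 → (8507/120, 501/10)
  seg 7: down by d3 = 12 → (8507/120, 381/10)
  seg 8: right by d1 = 5/2 → (8807/120, 381/10)
  seg 9: up by d1 = 5/2 → (8807/120, 203/5)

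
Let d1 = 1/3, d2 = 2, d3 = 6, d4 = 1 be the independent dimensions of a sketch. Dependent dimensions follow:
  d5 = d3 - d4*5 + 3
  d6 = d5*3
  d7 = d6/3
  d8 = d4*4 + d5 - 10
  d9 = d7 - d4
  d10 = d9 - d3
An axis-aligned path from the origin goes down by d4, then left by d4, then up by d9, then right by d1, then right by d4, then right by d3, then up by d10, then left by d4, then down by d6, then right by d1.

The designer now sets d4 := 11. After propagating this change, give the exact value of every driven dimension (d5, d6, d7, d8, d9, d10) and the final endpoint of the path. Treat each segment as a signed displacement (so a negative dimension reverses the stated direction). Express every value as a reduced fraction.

d5 = -46
d6 = -138
d7 = -46
d8 = -12
d9 = -57
d10 = -63
endpoint = (-13/3, 7)

Apply edit: d4 := 11
  d5 = d3 - d4*5 + 3 = -46
  d6 = d5*3 = -138
  d7 = d6/3 = -46
  d8 = d4*4 + d5 - 10 = -12
  d9 = d7 - d4 = -57
  d10 = d9 - d3 = -63
Walk from origin (0, 0):
  seg 1: down by d4 = 11 → (0, -11)
  seg 2: left by d4 = 11 → (-11, -11)
  seg 3: up by d9 = -57 → (-11, -68)
  seg 4: right by d1 = 1/3 → (-32/3, -68)
  seg 5: right by d4 = 11 → (1/3, -68)
  seg 6: right by d3 = 6 → (19/3, -68)
  seg 7: up by d10 = -63 → (19/3, -131)
  seg 8: left by d4 = 11 → (-14/3, -131)
  seg 9: down by d6 = -138 → (-14/3, 7)
  seg 10: right by d1 = 1/3 → (-13/3, 7)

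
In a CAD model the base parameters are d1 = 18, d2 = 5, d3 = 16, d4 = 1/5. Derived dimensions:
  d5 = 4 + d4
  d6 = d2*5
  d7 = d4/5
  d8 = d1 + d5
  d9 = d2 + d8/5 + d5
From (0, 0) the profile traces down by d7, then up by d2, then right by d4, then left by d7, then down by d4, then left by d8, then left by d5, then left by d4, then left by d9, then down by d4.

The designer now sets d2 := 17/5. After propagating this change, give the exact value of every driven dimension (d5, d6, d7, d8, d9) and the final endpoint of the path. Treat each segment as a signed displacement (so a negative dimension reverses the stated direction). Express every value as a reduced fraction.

d5 = 21/5
d6 = 17
d7 = 1/25
d8 = 111/5
d9 = 301/25
endpoint = (-962/25, 74/25)

Apply edit: d2 := 17/5
  d5 = 4 + d4 = 21/5
  d6 = d2*5 = 17
  d7 = d4/5 = 1/25
  d8 = d1 + d5 = 111/5
  d9 = d2 + d8/5 + d5 = 301/25
Walk from origin (0, 0):
  seg 1: down by d7 = 1/25 → (0, -1/25)
  seg 2: up by d2 = 17/5 → (0, 84/25)
  seg 3: right by d4 = 1/5 → (1/5, 84/25)
  seg 4: left by d7 = 1/25 → (4/25, 84/25)
  seg 5: down by d4 = 1/5 → (4/25, 79/25)
  seg 6: left by d8 = 111/5 → (-551/25, 79/25)
  seg 7: left by d5 = 21/5 → (-656/25, 79/25)
  seg 8: left by d4 = 1/5 → (-661/25, 79/25)
  seg 9: left by d9 = 301/25 → (-962/25, 79/25)
  seg 10: down by d4 = 1/5 → (-962/25, 74/25)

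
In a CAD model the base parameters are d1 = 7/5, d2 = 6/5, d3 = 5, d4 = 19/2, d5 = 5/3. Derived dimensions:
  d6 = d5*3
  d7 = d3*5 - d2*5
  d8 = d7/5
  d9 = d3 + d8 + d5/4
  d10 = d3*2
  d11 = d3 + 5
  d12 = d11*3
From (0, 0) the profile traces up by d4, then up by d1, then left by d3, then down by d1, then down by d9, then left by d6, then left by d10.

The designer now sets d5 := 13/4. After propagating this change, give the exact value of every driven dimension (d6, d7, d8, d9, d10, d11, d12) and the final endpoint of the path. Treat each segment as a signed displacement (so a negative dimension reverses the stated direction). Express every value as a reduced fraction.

d6 = 39/4
d7 = 19
d8 = 19/5
d9 = 769/80
d10 = 10
d11 = 10
d12 = 30
endpoint = (-99/4, -9/80)

Apply edit: d5 := 13/4
  d6 = d5*3 = 39/4
  d7 = d3*5 - d2*5 = 19
  d8 = d7/5 = 19/5
  d9 = d3 + d8 + d5/4 = 769/80
  d10 = d3*2 = 10
  d11 = d3 + 5 = 10
  d12 = d11*3 = 30
Walk from origin (0, 0):
  seg 1: up by d4 = 19/2 → (0, 19/2)
  seg 2: up by d1 = 7/5 → (0, 109/10)
  seg 3: left by d3 = 5 → (-5, 109/10)
  seg 4: down by d1 = 7/5 → (-5, 19/2)
  seg 5: down by d9 = 769/80 → (-5, -9/80)
  seg 6: left by d6 = 39/4 → (-59/4, -9/80)
  seg 7: left by d10 = 10 → (-99/4, -9/80)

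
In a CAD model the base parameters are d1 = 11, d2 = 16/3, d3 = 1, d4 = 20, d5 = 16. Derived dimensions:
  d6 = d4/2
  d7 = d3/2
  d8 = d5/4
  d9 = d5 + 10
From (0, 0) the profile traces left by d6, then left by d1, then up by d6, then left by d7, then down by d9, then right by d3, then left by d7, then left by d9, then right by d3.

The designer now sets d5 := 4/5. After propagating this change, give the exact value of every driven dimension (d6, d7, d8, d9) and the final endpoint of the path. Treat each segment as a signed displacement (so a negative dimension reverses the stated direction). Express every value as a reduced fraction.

Apply edit: d5 := 4/5
  d6 = d4/2 = 10
  d7 = d3/2 = 1/2
  d8 = d5/4 = 1/5
  d9 = d5 + 10 = 54/5
Walk from origin (0, 0):
  seg 1: left by d6 = 10 → (-10, 0)
  seg 2: left by d1 = 11 → (-21, 0)
  seg 3: up by d6 = 10 → (-21, 10)
  seg 4: left by d7 = 1/2 → (-43/2, 10)
  seg 5: down by d9 = 54/5 → (-43/2, -4/5)
  seg 6: right by d3 = 1 → (-41/2, -4/5)
  seg 7: left by d7 = 1/2 → (-21, -4/5)
  seg 8: left by d9 = 54/5 → (-159/5, -4/5)
  seg 9: right by d3 = 1 → (-154/5, -4/5)

d6 = 10
d7 = 1/2
d8 = 1/5
d9 = 54/5
endpoint = (-154/5, -4/5)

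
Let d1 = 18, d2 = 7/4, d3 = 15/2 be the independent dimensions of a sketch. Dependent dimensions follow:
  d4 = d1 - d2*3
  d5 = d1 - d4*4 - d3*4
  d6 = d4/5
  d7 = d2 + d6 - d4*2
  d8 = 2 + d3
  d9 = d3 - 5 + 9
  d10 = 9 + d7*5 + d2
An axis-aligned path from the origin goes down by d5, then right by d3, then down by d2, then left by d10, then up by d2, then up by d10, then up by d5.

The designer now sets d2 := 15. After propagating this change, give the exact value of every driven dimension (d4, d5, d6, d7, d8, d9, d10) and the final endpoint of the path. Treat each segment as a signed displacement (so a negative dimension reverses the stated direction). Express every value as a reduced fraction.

Apply edit: d2 := 15
  d4 = d1 - d2*3 = -27
  d5 = d1 - d4*4 - d3*4 = 96
  d6 = d4/5 = -27/5
  d7 = d2 + d6 - d4*2 = 318/5
  d8 = 2 + d3 = 19/2
  d9 = d3 - 5 + 9 = 23/2
  d10 = 9 + d7*5 + d2 = 342
Walk from origin (0, 0):
  seg 1: down by d5 = 96 → (0, -96)
  seg 2: right by d3 = 15/2 → (15/2, -96)
  seg 3: down by d2 = 15 → (15/2, -111)
  seg 4: left by d10 = 342 → (-669/2, -111)
  seg 5: up by d2 = 15 → (-669/2, -96)
  seg 6: up by d10 = 342 → (-669/2, 246)
  seg 7: up by d5 = 96 → (-669/2, 342)

d4 = -27
d5 = 96
d6 = -27/5
d7 = 318/5
d8 = 19/2
d9 = 23/2
d10 = 342
endpoint = (-669/2, 342)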